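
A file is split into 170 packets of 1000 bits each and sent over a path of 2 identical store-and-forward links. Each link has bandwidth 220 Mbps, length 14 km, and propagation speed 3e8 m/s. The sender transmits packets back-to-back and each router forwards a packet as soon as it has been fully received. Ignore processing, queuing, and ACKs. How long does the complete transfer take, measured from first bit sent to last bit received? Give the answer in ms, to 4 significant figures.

Per-hop transmission t_tx = L/R = 1000/220000000 = 0.00454545 ms.
Per-hop propagation t_prop = 14000/300000000 = 0.0466667 ms.
Pipeline fill: first packet needs 2·t_tx to clear all hops; remaining 169 packets each add one t_tx.
Total = (2+170-1)·t_tx + 2·t_prop = 171·0.00454545 + 2·0.0466667 = 0.8706 ms.

0.8706 ms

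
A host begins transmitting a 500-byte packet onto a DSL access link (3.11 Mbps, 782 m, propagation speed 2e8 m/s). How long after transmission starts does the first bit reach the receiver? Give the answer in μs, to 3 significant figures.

First bit experiences only propagation delay: d/s = 782/200000000 = 3.91 μs.

3.91 μs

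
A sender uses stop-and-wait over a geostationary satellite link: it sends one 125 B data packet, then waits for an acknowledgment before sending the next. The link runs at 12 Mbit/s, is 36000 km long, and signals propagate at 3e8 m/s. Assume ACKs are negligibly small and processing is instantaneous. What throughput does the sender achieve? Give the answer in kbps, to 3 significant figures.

4.17 kbps

t_tx = L/R = 1000/12000000 = 8.33333e-05 s.
t_prop = 36000000/300000000 = 0.12 s; RTT = 0.24 s.
Cycle = t_tx + RTT = 0.240083 s.
Throughput = L / cycle = 1000 / 0.240083 = 4.17 kbps.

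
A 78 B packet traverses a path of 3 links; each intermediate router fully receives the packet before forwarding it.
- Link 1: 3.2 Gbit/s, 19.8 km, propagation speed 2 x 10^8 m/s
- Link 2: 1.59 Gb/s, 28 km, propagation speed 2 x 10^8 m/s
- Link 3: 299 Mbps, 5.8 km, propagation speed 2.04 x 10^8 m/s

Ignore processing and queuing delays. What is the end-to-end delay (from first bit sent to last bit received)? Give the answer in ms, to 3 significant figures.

0.270 ms

L = 78 × 8 = 624 bits.
Transmission delays (L/R per hop): 0.000195, 0.000392453, 0.00208696 ms; sum = 0.00267441 ms.
Propagation delays (d/s per hop): 0.099, 0.14, 0.0284314 ms; sum = 0.267431 ms.
End-to-end = 0.270 ms.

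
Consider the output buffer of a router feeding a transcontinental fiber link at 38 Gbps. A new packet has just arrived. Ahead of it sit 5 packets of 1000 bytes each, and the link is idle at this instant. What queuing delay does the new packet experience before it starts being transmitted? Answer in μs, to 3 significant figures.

Each queued packet: L/R = 8000/38000000000 = 0.210526 μs.
5 queued → 1.05263 μs.
Queuing delay = 1.05 μs.

1.05 μs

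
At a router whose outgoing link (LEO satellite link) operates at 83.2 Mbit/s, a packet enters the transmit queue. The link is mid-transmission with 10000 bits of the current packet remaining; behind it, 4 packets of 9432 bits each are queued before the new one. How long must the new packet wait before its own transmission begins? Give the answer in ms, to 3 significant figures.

Each queued packet: L/R = 9432/83200000 = 0.113365 ms.
4 queued → 0.453462 ms.
Plus remaining 10000 bits of current packet: 0.120192 ms.
Queuing delay = 0.574 ms.

0.574 ms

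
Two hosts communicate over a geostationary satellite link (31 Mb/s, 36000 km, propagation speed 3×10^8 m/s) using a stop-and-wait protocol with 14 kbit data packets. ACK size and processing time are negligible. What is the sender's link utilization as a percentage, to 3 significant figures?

0.188 %

t_tx = L/R = 14000/31000000 = 0.000451613 s.
t_prop = 36000000/300000000 = 0.12 s; RTT = 0.24 s.
Cycle = t_tx + RTT = 0.240452 s.
Utilization = t_tx / cycle = 0.000451613/0.240452 = 0.188 %.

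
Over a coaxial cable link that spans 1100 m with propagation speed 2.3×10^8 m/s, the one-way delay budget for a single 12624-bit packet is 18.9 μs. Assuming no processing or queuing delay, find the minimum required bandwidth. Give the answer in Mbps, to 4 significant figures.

894.2 Mbps

Propagation delay = 1100 / 2.3e+08 = 4.78261 μs.
Transmission budget = 18.9 − 4.78261 = 14.1174 μs.
R ≥ L / t_tx = 12624 bits / 1.41174e-05 s = 894.2 Mbps.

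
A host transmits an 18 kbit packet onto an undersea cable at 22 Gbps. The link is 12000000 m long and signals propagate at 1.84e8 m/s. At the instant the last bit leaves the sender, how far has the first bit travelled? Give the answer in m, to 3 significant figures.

t_tx = L/R = 18000/22000000000 = 8.18182e-07 s.
Distance = s × t_tx = 184000000 × 8.18182e-07 = 151 m.

151 m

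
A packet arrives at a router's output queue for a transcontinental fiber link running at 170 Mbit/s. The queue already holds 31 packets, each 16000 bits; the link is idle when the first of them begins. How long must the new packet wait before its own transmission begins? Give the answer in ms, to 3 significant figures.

Each queued packet: L/R = 16000/170000000 = 0.0941176 ms.
31 queued → 2.91765 ms.
Queuing delay = 2.92 ms.

2.92 ms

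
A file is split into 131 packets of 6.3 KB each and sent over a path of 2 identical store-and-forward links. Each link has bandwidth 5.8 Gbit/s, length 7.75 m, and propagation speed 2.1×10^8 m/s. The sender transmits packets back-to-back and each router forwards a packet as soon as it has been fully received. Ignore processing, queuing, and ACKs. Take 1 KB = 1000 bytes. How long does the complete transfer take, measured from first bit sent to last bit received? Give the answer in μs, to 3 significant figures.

1150 μs

Per-hop transmission t_tx = L/R = 50400/5800000000 = 8.68966 μs.
Per-hop propagation t_prop = 7.75/210000000 = 0.0369048 μs.
Pipeline fill: first packet needs 2·t_tx to clear all hops; remaining 130 packets each add one t_tx.
Total = (2+131-1)·t_tx + 2·t_prop = 132·8.68966 + 2·0.0369048 = 1150 μs.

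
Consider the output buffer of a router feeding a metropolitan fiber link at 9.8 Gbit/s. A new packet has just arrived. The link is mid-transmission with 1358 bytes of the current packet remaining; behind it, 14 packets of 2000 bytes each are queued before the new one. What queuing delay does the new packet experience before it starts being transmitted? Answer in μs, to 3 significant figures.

Each queued packet: L/R = 16000/9800000000 = 1.63265 μs.
14 queued → 22.8571 μs.
Plus remaining 10864 bits of current packet: 1.10857 μs.
Queuing delay = 24.0 μs.

24.0 μs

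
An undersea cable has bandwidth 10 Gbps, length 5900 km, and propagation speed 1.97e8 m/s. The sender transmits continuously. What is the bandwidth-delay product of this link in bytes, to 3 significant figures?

37400000 bytes

Propagation delay = 5900000 / 197000000 = 0.0299492 s.
BDP = R × t_prop = 10000000000 × 0.0299492 = 299492000 bits.
In bytes: 299492000/8 = 37400000 bytes.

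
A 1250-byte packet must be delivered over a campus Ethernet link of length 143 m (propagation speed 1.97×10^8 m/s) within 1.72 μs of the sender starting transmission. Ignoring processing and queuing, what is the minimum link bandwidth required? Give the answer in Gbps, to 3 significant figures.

L = 10000 bits.
Propagation delay = 143 / 197000000 = 0.725888 μs.
Transmission budget = 1.72 − 0.725888 = 0.994112 μs.
R ≥ L / t_tx = 10000 bits / 9.94112e-07 s = 10.1 Gbps.

10.1 Gbps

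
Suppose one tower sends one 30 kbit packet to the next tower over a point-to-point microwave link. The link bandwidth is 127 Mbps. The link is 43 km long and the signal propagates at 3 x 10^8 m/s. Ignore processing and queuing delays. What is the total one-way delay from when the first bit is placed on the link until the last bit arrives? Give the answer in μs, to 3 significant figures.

380 μs

L = 30000 bits.
Transmission delay = L/R = 30000 / 127000000 = 236.22 μs.
Propagation delay = d/s = 43000 m / 300000000 m/s = 143.333 μs.
Total = 380 μs.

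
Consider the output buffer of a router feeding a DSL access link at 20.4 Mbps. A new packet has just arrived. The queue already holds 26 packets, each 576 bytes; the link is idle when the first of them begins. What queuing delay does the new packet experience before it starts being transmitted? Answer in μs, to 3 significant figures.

Each queued packet: L/R = 4608/20400000 = 225.882 μs.
26 queued → 5872.94 μs.
Queuing delay = 5870 μs.

5870 μs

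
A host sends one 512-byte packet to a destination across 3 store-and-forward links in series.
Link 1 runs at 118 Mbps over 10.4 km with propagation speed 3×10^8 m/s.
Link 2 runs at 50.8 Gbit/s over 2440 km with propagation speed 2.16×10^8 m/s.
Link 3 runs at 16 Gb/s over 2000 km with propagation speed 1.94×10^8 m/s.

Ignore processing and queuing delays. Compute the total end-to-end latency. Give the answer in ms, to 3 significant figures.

21.7 ms

L = 512 × 8 = 4096 bits.
Transmission delays (L/R per hop): 0.0347119, 8.06299e-05, 0.000256 ms; sum = 0.0350485 ms.
Propagation delays (d/s per hop): 0.0346667, 11.2963, 10.3093 ms; sum = 21.6402 ms.
End-to-end = 21.7 ms.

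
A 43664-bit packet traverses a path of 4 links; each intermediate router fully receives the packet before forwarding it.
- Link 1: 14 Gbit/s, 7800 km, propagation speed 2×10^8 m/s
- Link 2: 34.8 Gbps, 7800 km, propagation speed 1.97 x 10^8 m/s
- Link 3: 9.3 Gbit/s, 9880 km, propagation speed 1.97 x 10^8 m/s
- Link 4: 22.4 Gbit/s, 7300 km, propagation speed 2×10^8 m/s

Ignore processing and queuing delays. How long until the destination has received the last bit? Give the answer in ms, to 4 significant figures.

Transmission delays (L/R per hop): 0.00311886, 0.00125471, 0.00469505, 0.00194929 ms; sum = 0.0110179 ms.
Propagation delays (d/s per hop): 39, 39.5939, 50.1523, 36.5 ms; sum = 165.246 ms.
End-to-end = 165.3 ms.

165.3 ms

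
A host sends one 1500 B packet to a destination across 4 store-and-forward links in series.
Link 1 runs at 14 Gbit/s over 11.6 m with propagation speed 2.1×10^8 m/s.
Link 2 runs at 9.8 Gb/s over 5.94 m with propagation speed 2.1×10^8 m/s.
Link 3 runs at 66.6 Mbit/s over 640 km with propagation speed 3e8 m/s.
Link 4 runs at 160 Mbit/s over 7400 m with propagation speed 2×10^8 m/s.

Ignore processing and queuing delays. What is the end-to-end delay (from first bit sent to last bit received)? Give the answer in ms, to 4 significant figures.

L = 1500 × 8 = 12000 bits.
Transmission delays (L/R per hop): 0.000857143, 0.00122449, 0.18018, 0.075 ms; sum = 0.257262 ms.
Propagation delays (d/s per hop): 5.52381e-05, 2.82857e-05, 2.13333, 0.037 ms; sum = 2.17042 ms.
End-to-end = 2.428 ms.

2.428 ms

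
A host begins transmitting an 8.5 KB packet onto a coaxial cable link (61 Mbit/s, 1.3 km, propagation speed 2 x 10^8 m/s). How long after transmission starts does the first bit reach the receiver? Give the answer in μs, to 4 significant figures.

6.500 μs

First bit experiences only propagation delay: d/s = 1300/200000000 = 6.500 μs.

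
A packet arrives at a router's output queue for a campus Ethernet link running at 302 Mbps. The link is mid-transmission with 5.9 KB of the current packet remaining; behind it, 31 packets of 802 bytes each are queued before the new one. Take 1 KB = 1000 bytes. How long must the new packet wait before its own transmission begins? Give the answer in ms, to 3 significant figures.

0.815 ms

Each queued packet: L/R = 6416/302000000 = 0.021245 ms.
31 queued → 0.658596 ms.
Plus remaining 47200 bits of current packet: 0.156291 ms.
Queuing delay = 0.815 ms.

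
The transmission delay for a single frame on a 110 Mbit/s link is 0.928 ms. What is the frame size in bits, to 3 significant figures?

L = R × t_tx = 110000000 b/s × 0.000928 s = 102080 bits.

102000 bits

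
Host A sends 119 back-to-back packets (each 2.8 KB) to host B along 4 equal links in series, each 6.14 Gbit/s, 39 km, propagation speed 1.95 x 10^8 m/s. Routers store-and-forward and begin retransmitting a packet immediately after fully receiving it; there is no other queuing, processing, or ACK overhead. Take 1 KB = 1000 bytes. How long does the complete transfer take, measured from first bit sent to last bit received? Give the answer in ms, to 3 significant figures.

1.25 ms

Per-hop transmission t_tx = L/R = 22400/6140000000 = 0.00364821 ms.
Per-hop propagation t_prop = 39000/195000000 = 0.2 ms.
Pipeline fill: first packet needs 4·t_tx to clear all hops; remaining 118 packets each add one t_tx.
Total = (4+119-1)·t_tx + 4·t_prop = 122·0.00364821 + 4·0.2 = 1.25 ms.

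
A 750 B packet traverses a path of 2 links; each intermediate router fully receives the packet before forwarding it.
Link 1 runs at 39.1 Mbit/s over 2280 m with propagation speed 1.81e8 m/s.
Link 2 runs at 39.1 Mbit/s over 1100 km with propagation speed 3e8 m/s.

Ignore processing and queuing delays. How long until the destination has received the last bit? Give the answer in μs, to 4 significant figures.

L = 750 × 8 = 6000 bits.
Transmission delay per hop = L/R = 6000/39100000 = 153.453 μs; 2 hops → 306.905 μs.
Propagation delays (d/s per hop): 12.5967, 3666.67 μs; sum = 3679.26 μs.
End-to-end = 3986 μs.

3986 μs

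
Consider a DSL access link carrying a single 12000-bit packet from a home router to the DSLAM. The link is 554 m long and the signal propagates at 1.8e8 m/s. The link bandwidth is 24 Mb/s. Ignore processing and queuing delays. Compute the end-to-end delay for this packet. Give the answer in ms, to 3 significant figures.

Transmission delay = L/R = 12000 / 24000000 = 0.5 ms.
Propagation delay = d/s = 554 m / 180000000 m/s = 0.00307778 ms.
Total = 0.503 ms.

0.503 ms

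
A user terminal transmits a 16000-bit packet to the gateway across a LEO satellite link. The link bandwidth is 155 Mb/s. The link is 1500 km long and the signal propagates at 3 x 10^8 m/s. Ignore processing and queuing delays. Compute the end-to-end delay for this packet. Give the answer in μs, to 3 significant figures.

Transmission delay = L/R = 16000 / 155000000 = 103.226 μs.
Propagation delay = d/s = 1500000 m / 300000000 m/s = 5000 μs.
Total = 5100 μs.

5100 μs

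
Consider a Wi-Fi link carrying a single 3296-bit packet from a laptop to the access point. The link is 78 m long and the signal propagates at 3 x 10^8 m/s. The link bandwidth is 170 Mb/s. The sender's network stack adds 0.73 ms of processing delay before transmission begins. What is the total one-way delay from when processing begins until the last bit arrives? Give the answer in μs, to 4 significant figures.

749.6 μs

Transmission delay = L/R = 3296 / 170000000 = 19.3882 μs.
Propagation delay = d/s = 78 m / 300000000 m/s = 0.26 μs.
Plus processing delay 0.73 ms = 730 μs.
Total = 749.6 μs.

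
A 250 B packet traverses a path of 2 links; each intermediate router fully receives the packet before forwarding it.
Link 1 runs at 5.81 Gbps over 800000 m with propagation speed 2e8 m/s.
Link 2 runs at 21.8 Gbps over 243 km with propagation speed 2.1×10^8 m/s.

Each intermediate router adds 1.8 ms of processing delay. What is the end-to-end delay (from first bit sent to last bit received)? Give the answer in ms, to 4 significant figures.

6.958 ms

L = 250 × 8 = 2000 bits.
Transmission delays (L/R per hop): 0.000344234, 9.17431e-05 ms; sum = 0.000435977 ms.
Propagation delays (d/s per hop): 4, 1.15714 ms; sum = 5.15714 ms.
Processing at 1 router(s): 1 × 1.8 ms = 1.8 ms.
End-to-end = 6.958 ms.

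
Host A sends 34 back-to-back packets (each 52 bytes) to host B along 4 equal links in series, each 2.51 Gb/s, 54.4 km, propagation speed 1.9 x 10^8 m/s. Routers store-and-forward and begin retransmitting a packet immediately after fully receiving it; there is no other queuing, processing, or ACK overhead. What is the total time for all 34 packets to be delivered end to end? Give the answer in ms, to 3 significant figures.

Per-hop transmission t_tx = L/R = 416/2510000000 = 0.000165737 ms.
Per-hop propagation t_prop = 54400/190000000 = 0.286316 ms.
Pipeline fill: first packet needs 4·t_tx to clear all hops; remaining 33 packets each add one t_tx.
Total = (4+34-1)·t_tx + 4·t_prop = 37·0.000165737 + 4·0.286316 = 1.15 ms.

1.15 ms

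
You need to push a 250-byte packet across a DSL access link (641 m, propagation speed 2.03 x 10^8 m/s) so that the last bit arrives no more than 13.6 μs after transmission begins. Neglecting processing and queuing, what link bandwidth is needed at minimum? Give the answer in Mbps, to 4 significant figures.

191.5 Mbps

L = 2000 bits.
Propagation delay = 641 / 2.03e+08 = 3.15764 μs.
Transmission budget = 13.6 − 3.15764 = 10.4424 μs.
R ≥ L / t_tx = 2000 bits / 1.04424e-05 s = 191.5 Mbps.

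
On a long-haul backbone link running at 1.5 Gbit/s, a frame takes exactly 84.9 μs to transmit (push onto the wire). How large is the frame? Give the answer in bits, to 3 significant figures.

127000 bits

L = R × t_tx = 1500000000 b/s × 8.49e-05 s = 127350 bits.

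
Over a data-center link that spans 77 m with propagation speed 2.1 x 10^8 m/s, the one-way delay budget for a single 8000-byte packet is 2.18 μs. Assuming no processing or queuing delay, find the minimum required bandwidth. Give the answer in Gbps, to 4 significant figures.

35.29 Gbps

L = 64000 bits.
Propagation delay = 77 / 210000000 = 0.366667 μs.
Transmission budget = 2.18 − 0.366667 = 1.81333 μs.
R ≥ L / t_tx = 64000 bits / 1.81333e-06 s = 35.29 Gbps.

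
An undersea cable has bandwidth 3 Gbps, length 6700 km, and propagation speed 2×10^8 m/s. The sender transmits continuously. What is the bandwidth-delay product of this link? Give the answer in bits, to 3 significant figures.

101000000 bits

Propagation delay = 6700000 / 200000000 = 0.0335 s.
BDP = R × t_prop = 3000000000 × 0.0335 = 100500000 bits.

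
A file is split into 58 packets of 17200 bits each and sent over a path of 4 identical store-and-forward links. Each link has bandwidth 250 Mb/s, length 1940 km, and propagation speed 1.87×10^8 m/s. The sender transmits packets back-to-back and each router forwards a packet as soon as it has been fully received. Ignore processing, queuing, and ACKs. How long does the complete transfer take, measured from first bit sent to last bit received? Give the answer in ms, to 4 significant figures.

45.69 ms

Per-hop transmission t_tx = L/R = 17200/250000000 = 0.0688 ms.
Per-hop propagation t_prop = 1940000/187000000 = 10.3743 ms.
Pipeline fill: first packet needs 4·t_tx to clear all hops; remaining 57 packets each add one t_tx.
Total = (4+58-1)·t_tx + 4·t_prop = 61·0.0688 + 4·10.3743 = 45.69 ms.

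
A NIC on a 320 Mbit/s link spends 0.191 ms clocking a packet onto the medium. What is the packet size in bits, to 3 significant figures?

61100 bits

L = R × t_tx = 320000000 b/s × 0.000191 s = 61120 bits.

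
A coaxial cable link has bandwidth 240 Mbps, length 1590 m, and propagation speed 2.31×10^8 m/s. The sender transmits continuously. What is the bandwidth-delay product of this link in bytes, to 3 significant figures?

206 bytes

Propagation delay = 1590 / 231000000 = 6.88312e-06 s.
BDP = R × t_prop = 240000000 × 6.88312e-06 = 1651.95 bits.
In bytes: 1651.95/8 = 206 bytes.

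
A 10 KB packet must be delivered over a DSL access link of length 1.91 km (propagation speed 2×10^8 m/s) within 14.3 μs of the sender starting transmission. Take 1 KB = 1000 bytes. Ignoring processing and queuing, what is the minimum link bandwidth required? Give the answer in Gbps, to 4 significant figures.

L = 80000 bits.
Propagation delay = 1910 / 200000000 = 9.55 μs.
Transmission budget = 14.3 − 9.55 = 4.75 μs.
R ≥ L / t_tx = 80000 bits / 4.75e-06 s = 16.84 Gbps.

16.84 Gbps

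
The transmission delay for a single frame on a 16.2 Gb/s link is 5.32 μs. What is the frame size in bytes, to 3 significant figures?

L = R × t_tx = 16200000000 b/s × 5.32e-06 s = 86184 bits.
In bytes: 86184 / 8 = 10800 bytes.

10800 bytes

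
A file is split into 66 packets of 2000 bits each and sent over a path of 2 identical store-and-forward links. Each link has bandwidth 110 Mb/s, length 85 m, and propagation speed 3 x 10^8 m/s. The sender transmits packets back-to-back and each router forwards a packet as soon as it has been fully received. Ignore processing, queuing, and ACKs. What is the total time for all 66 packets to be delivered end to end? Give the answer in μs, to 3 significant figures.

Per-hop transmission t_tx = L/R = 2000/110000000 = 18.1818 μs.
Per-hop propagation t_prop = 85/300000000 = 0.283333 μs.
Pipeline fill: first packet needs 2·t_tx to clear all hops; remaining 65 packets each add one t_tx.
Total = (2+66-1)·t_tx + 2·t_prop = 67·18.1818 + 2·0.283333 = 1220 μs.

1220 μs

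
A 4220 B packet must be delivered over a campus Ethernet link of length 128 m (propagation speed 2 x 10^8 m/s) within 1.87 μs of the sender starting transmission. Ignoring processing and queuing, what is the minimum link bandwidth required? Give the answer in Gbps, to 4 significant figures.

L = 33760 bits.
Propagation delay = 128 / 200000000 = 0.64 μs.
Transmission budget = 1.87 − 0.64 = 1.23 μs.
R ≥ L / t_tx = 33760 bits / 1.23e-06 s = 27.45 Gbps.

27.45 Gbps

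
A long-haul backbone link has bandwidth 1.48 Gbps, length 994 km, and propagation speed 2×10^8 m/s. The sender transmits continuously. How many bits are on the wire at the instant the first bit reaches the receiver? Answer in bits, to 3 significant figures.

Propagation delay = 994000 / 200000000 = 0.00497 s.
BDP = R × t_prop = 1480000000 × 0.00497 = 7355600 bits.

7360000 bits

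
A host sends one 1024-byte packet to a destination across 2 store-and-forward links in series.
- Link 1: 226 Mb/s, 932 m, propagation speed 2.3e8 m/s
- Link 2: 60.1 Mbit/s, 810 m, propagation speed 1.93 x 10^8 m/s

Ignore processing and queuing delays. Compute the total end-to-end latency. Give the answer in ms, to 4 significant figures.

L = 1024 × 8 = 8192 bits.
Transmission delays (L/R per hop): 0.0362478, 0.136306 ms; sum = 0.172554 ms.
Propagation delays (d/s per hop): 0.00405217, 0.00419689 ms; sum = 0.00824907 ms.
End-to-end = 0.1808 ms.

0.1808 ms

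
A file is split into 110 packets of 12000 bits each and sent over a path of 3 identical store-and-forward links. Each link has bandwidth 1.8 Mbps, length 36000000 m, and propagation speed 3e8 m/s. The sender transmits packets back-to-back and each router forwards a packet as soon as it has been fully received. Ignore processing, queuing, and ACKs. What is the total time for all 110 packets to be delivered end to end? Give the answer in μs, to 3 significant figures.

1110000 μs

Per-hop transmission t_tx = L/R = 12000/1800000 = 6666.67 μs.
Per-hop propagation t_prop = 36000000/300000000 = 120000 μs.
Pipeline fill: first packet needs 3·t_tx to clear all hops; remaining 109 packets each add one t_tx.
Total = (3+110-1)·t_tx + 3·t_prop = 112·6666.67 + 3·120000 = 1110000 μs.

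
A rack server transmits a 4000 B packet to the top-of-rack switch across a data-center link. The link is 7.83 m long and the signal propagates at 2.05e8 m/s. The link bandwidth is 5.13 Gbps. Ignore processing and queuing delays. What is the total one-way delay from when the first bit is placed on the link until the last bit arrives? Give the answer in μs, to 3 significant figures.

L = 4000 × 8 = 32000 bits.
Transmission delay = L/R = 32000 / 5130000000 = 6.23782 μs.
Propagation delay = d/s = 7.83 m / 2.05e+08 m/s = 0.0381951 μs.
Total = 6.28 μs.

6.28 μs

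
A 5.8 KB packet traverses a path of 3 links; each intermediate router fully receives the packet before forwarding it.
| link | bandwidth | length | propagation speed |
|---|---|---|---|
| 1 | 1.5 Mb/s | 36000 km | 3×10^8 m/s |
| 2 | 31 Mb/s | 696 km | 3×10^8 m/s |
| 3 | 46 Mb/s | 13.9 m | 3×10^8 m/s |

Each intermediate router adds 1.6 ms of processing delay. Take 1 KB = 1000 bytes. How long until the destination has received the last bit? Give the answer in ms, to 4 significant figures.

159.0 ms

L = 46400 bits.
Transmission delays (L/R per hop): 30.9333, 1.49677, 1.0087 ms; sum = 33.4388 ms.
Propagation delays (d/s per hop): 120, 2.32, 4.63333e-05 ms; sum = 122.32 ms.
Processing at 2 router(s): 2 × 1.6 ms = 3.2 ms.
End-to-end = 159.0 ms.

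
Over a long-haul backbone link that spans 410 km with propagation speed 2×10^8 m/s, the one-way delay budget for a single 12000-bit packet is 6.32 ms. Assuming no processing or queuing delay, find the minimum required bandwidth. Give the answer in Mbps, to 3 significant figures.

2.81 Mbps

Propagation delay = 410000 / 200000000 = 2.05 ms.
Transmission budget = 6.32 − 2.05 = 4.27 ms.
R ≥ L / t_tx = 12000 bits / 0.00427 s = 2.81 Mbps.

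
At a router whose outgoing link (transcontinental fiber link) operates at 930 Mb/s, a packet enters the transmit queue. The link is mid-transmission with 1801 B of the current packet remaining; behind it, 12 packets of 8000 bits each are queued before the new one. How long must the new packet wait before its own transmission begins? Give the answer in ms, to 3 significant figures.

0.119 ms

Each queued packet: L/R = 8000/930000000 = 0.00860215 ms.
12 queued → 0.103226 ms.
Plus remaining 14408 bits of current packet: 0.0154925 ms.
Queuing delay = 0.119 ms.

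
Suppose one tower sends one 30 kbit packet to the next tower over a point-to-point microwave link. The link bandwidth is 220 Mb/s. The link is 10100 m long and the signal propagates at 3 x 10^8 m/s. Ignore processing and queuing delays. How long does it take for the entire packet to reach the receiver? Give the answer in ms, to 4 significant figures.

0.1700 ms

L = 30000 bits.
Transmission delay = L/R = 30000 / 220000000 = 0.136364 ms.
Propagation delay = d/s = 10100 m / 300000000 m/s = 0.0336667 ms.
Total = 0.1700 ms.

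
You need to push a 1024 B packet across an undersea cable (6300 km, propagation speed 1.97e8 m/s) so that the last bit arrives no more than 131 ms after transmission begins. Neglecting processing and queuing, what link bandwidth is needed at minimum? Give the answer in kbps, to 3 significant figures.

82.7 kbps

L = 8192 bits.
Propagation delay = 6300000 / 197000000 = 31.9797 ms.
Transmission budget = 131 − 31.9797 = 99.0203 ms.
R ≥ L / t_tx = 8192 bits / 0.0990203 s = 82.7 kbps.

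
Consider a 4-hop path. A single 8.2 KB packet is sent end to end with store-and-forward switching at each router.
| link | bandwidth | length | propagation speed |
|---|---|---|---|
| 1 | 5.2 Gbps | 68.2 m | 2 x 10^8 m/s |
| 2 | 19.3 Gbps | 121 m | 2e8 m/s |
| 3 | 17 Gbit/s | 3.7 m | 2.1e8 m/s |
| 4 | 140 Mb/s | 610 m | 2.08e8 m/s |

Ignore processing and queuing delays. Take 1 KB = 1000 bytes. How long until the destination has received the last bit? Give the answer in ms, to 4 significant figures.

0.4923 ms

L = 65600 bits.
Transmission delays (L/R per hop): 0.0126154, 0.00339896, 0.00385882, 0.468571 ms; sum = 0.488445 ms.
Propagation delays (d/s per hop): 0.000341, 0.000605, 1.7619e-05, 0.00293269 ms; sum = 0.00389631 ms.
End-to-end = 0.4923 ms.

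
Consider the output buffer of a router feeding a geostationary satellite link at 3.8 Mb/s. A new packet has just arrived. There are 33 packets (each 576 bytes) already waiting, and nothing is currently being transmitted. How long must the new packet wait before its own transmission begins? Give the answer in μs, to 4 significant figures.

40020 μs

Each queued packet: L/R = 4608/3800000 = 1212.63 μs.
33 queued → 40016.8 μs.
Queuing delay = 40020 μs.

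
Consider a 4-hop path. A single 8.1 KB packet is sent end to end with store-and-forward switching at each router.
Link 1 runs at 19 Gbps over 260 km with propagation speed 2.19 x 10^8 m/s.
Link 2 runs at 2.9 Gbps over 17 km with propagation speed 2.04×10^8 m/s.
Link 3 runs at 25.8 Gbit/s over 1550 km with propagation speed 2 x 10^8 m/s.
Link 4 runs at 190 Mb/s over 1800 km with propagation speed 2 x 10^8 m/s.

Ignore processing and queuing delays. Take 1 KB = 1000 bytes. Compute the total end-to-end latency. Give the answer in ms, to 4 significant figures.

L = 64800 bits.
Transmission delays (L/R per hop): 0.00341053, 0.0223448, 0.00251163, 0.341053 ms; sum = 0.36932 ms.
Propagation delays (d/s per hop): 1.18721, 0.0833333, 7.75, 9 ms; sum = 18.0205 ms.
End-to-end = 18.39 ms.

18.39 ms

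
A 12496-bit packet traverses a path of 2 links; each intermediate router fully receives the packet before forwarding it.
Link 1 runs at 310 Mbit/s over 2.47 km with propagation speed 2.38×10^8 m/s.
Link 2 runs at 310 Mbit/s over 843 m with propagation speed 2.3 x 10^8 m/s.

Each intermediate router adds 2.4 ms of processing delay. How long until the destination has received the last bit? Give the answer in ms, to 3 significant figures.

2.49 ms

Transmission delay per hop = L/R = 12496/310000000 = 0.0403097 ms; 2 hops → 0.0806194 ms.
Propagation delays (d/s per hop): 0.0103782, 0.00366522 ms; sum = 0.0140434 ms.
Processing at 1 router(s): 1 × 2.4 ms = 2.4 ms.
End-to-end = 2.49 ms.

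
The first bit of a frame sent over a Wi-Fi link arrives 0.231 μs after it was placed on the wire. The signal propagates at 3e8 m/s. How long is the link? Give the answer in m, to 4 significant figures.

69.30 m

d = s × t_prop = 300000000 × 2.31e-07 = 69.30 m.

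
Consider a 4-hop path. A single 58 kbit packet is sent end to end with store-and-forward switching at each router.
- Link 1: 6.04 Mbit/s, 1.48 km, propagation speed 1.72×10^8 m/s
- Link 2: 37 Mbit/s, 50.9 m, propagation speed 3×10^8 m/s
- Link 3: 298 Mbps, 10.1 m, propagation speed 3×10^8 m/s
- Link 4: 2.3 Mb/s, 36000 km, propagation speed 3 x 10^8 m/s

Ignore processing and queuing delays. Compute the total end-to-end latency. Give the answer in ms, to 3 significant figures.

L = 58000 bits.
Transmission delays (L/R per hop): 9.60265, 1.56757, 0.194631, 25.2174 ms; sum = 36.5822 ms.
Propagation delays (d/s per hop): 0.00860465, 0.000169667, 3.36667e-05, 120 ms; sum = 120.009 ms.
End-to-end = 157 ms.

157 ms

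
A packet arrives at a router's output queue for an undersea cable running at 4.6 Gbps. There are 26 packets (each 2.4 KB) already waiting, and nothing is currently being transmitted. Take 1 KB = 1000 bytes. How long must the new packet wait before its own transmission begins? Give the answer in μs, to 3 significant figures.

Each queued packet: L/R = 19200/4600000000 = 4.17391 μs.
26 queued → 108.522 μs.
Queuing delay = 109 μs.

109 μs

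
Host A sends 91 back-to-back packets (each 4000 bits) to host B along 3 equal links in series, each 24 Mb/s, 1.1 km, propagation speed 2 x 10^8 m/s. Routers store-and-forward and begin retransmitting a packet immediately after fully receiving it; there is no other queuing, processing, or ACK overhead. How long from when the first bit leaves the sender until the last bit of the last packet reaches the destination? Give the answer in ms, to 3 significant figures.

15.5 ms

Per-hop transmission t_tx = L/R = 4000/24000000 = 0.166667 ms.
Per-hop propagation t_prop = 1100/200000000 = 0.0055 ms.
Pipeline fill: first packet needs 3·t_tx to clear all hops; remaining 90 packets each add one t_tx.
Total = (3+91-1)·t_tx + 3·t_prop = 93·0.166667 + 3·0.0055 = 15.5 ms.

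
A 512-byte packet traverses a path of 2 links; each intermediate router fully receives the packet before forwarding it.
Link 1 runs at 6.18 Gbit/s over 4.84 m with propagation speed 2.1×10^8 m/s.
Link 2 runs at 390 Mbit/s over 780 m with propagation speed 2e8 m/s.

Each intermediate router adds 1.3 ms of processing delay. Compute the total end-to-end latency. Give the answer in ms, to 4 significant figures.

L = 512 × 8 = 4096 bits.
Transmission delays (L/R per hop): 0.000662783, 0.0105026 ms; sum = 0.0111653 ms.
Propagation delays (d/s per hop): 2.30476e-05, 0.0039 ms; sum = 0.00392305 ms.
Processing at 1 router(s): 1 × 1.3 ms = 1.3 ms.
End-to-end = 1.315 ms.

1.315 ms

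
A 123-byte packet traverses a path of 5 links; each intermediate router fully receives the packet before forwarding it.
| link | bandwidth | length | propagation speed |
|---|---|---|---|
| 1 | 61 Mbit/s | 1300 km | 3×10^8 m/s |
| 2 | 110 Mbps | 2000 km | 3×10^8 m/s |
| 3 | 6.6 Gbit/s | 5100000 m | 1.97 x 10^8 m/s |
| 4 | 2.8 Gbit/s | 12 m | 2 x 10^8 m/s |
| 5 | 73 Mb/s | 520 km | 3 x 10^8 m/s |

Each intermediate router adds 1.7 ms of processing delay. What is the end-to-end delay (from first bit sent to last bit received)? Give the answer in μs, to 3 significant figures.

45500 μs

L = 123 × 8 = 984 bits.
Transmission delays (L/R per hop): 16.1311, 8.94545, 0.149091, 0.351429, 13.4795 μs; sum = 39.0566 μs.
Propagation delays (d/s per hop): 4333.33, 6666.67, 25888.3, 0.06, 1733.33 μs; sum = 38621.7 μs.
Processing at 4 router(s): 4 × 1.7 ms = 6800 μs.
End-to-end = 45500 μs.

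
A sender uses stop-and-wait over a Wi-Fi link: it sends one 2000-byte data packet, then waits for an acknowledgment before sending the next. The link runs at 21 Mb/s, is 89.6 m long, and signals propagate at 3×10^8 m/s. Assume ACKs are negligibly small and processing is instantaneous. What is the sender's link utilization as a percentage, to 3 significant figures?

t_tx = L/R = 16000/21000000 = 0.000761905 s.
t_prop = 89.6/300000000 = 2.98667e-07 s; RTT = 5.97333e-07 s.
Cycle = t_tx + RTT = 0.000762502 s.
Utilization = t_tx / cycle = 0.000761905/0.000762502 = 99.9 %.

99.9 %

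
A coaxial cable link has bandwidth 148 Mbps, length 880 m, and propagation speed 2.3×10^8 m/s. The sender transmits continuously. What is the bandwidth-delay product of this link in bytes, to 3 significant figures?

70.8 bytes

Propagation delay = 880 / 2.3e+08 = 3.82609e-06 s.
BDP = R × t_prop = 148000000 × 3.82609e-06 = 566.261 bits.
In bytes: 566.261/8 = 70.8 bytes.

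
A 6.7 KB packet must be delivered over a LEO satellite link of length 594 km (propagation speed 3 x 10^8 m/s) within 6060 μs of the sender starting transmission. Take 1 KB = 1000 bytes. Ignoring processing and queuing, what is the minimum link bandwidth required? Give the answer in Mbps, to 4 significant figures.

13.14 Mbps

L = 53600 bits.
Propagation delay = 594000 / 300000000 = 1980 μs.
Transmission budget = 6060 − 1980 = 4080 μs.
R ≥ L / t_tx = 53600 bits / 0.00408 s = 13.14 Mbps.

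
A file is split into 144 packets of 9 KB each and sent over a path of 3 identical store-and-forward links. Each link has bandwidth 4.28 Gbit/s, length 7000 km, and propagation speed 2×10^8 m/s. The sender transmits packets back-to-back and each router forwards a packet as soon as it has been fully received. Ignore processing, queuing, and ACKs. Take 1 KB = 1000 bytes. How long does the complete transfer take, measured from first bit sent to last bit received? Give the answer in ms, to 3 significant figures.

107 ms

Per-hop transmission t_tx = L/R = 72000/4.28e+09 = 0.0168224 ms.
Per-hop propagation t_prop = 7000000/200000000 = 35 ms.
Pipeline fill: first packet needs 3·t_tx to clear all hops; remaining 143 packets each add one t_tx.
Total = (3+144-1)·t_tx + 3·t_prop = 146·0.0168224 + 3·35 = 107 ms.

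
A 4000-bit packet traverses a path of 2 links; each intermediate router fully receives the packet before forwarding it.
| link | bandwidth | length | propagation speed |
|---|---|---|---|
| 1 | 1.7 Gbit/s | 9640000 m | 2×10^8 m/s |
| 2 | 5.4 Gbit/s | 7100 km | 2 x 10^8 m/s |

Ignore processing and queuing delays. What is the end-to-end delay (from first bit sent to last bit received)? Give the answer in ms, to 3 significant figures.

83.7 ms

Transmission delays (L/R per hop): 0.00235294, 0.000740741 ms; sum = 0.00309368 ms.
Propagation delays (d/s per hop): 48.2, 35.5 ms; sum = 83.7 ms.
End-to-end = 83.7 ms.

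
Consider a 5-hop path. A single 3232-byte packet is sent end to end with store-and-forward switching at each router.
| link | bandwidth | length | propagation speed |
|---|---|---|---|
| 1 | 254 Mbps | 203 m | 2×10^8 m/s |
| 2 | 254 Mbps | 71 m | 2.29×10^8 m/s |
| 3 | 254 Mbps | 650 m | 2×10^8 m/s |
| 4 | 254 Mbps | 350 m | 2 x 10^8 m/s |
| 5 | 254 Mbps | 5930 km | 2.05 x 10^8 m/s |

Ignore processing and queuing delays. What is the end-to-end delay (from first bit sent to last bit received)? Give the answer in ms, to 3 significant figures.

29.4 ms

L = 3232 × 8 = 25856 bits.
Transmission delay per hop = L/R = 25856/254000000 = 0.101795 ms; 5 hops → 0.508976 ms.
Propagation delays (d/s per hop): 0.001015, 0.000310044, 0.00325, 0.00175, 28.9268 ms; sum = 28.9332 ms.
End-to-end = 29.4 ms.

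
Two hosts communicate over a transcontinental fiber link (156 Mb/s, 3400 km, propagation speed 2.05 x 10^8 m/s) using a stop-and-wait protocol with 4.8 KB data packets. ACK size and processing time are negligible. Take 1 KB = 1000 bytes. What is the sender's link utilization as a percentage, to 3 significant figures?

t_tx = L/R = 38400/156000000 = 0.000246154 s.
t_prop = 3400000/2.05e+08 = 0.0165854 s; RTT = 0.0331707 s.
Cycle = t_tx + RTT = 0.0334169 s.
Utilization = t_tx / cycle = 0.000246154/0.0334169 = 0.737 %.

0.737 %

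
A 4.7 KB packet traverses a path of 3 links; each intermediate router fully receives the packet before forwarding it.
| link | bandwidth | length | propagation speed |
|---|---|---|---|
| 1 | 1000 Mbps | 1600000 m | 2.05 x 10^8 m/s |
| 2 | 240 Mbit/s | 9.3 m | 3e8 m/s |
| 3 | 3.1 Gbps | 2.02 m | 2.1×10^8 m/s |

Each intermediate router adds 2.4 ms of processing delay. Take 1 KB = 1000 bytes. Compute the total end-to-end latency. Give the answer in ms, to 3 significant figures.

12.8 ms

L = 37600 bits.
Transmission delays (L/R per hop): 0.0376, 0.156667, 0.012129 ms; sum = 0.206396 ms.
Propagation delays (d/s per hop): 7.80488, 3.1e-05, 9.61905e-06 ms; sum = 7.80492 ms.
Processing at 2 router(s): 2 × 2.4 ms = 4.8 ms.
End-to-end = 12.8 ms.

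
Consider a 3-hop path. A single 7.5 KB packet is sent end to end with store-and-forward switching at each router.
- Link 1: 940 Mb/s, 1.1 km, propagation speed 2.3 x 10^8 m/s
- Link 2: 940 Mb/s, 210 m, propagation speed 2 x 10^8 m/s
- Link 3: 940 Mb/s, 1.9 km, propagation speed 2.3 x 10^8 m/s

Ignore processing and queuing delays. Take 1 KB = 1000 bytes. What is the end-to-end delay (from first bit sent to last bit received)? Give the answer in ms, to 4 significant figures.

0.2056 ms

L = 60000 bits.
Transmission delay per hop = L/R = 60000/940000000 = 0.0638298 ms; 3 hops → 0.191489 ms.
Propagation delays (d/s per hop): 0.00478261, 0.00105, 0.00826087 ms; sum = 0.0140935 ms.
End-to-end = 0.2056 ms.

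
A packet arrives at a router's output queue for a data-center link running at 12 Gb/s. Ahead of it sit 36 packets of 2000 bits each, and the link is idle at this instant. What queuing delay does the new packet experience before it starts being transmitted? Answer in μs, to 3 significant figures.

Each queued packet: L/R = 2000/12000000000 = 0.166667 μs.
36 queued → 6 μs.
Queuing delay = 6.00 μs.

6.00 μs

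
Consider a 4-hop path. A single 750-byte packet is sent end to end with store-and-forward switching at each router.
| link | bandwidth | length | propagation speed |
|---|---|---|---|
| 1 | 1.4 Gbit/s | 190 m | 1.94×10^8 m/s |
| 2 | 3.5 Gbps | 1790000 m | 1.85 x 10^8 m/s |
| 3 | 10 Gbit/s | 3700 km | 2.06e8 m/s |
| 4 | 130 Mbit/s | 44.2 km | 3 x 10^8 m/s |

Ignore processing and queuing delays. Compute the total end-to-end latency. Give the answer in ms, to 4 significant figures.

27.84 ms

L = 750 × 8 = 6000 bits.
Transmission delays (L/R per hop): 0.00428571, 0.00171429, 0.0006, 0.0461538 ms; sum = 0.0527538 ms.
Propagation delays (d/s per hop): 0.000979381, 9.67568, 17.9612, 0.147333 ms; sum = 27.7852 ms.
End-to-end = 27.84 ms.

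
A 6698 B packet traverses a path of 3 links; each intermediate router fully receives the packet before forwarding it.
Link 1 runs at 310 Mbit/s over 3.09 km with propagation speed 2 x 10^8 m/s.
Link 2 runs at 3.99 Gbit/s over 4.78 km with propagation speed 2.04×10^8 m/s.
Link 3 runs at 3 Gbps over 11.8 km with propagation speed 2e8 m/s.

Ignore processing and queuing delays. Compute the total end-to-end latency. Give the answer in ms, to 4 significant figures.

L = 6698 × 8 = 53584 bits.
Transmission delays (L/R per hop): 0.172852, 0.0134296, 0.0178613 ms; sum = 0.204143 ms.
Propagation delays (d/s per hop): 0.01545, 0.0234314, 0.059 ms; sum = 0.0978814 ms.
End-to-end = 0.3020 ms.

0.3020 ms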